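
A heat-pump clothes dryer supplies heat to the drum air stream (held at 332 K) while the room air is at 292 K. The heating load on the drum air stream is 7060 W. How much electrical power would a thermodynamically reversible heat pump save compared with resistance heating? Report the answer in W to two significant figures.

6200 W

The reservoir spacing is ΔT = 332 − 292 = 40.00 K.
COP_Carnot = T_H/ΔT = 332.00/40.00 = 8.300.
Resistance heating needs Ẇ_res = Q̇_H = 7060 W; the reversible heat pump needs only Ẇ_hp = Q̇_H/COP = 850.6 W.
Saving = 7060 − 850.6 = 6209 W.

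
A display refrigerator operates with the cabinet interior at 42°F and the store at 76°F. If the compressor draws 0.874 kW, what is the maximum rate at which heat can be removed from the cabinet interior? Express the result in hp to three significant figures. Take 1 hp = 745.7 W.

17.3 hp

In absolute terms T_C = 278.71 K and T_H = 297.59 K, so ΔT = 18.89 K.
COP_Carnot = T_C/ΔT = 278.71/18.89 = 14.76.
Q̇_max = COP_Carnot × Ẇ = 14.76 × 0.8740 kW = 12.90 kW = 17.29 hp.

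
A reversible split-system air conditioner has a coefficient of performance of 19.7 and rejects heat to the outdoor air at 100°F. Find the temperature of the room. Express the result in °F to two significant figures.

For a Carnot refrigerator COP_R = T_C/(T_H − T_C), so T_C = COP·T_H/(1 + COP).
With T_H = 310.93 K, T_C = 19.7 × 310.93/20.70 = 295.91 K.
Converting, 295.91 K = 72.96°F.

73 °F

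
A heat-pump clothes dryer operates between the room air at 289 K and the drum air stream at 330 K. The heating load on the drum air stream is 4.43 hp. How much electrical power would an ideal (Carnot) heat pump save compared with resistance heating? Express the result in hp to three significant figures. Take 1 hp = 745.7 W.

The reservoir spacing is ΔT = 330 − 289 = 41.00 K.
COP_Carnot = T_H/ΔT = 330.00/41.00 = 8.049.
Resistance heating needs Ẇ_res = Q̇_H = 4.430 hp; the reversible heat pump needs only Ẇ_hp = Q̇_H/COP = 0.5504 hp.
Saving = 4.430 − 0.5504 = 3.880 hp.

3.88 hp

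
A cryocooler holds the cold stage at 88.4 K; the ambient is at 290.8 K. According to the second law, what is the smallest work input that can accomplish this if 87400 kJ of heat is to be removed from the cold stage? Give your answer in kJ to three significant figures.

The reservoir spacing is ΔT = 290.8 − 88.4 = 202.4 K.
The reversible limit is COP_R = T_C/ΔT = 0.4368, so W_min = Q_C/COP = Q_C·ΔT/T_C.
W_min = 87400 × 202.4/88.40 = 200100 kJ.

200000 kJ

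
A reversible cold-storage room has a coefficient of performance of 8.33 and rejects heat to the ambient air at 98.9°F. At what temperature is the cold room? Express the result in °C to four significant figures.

3.907 °C

For a Carnot refrigerator COP_R = T_C/(T_H − T_C), so T_C = COP·T_H/(1 + COP).
With T_H = 310.32 K, T_C = 8.33 × 310.32/9.330 = 277.06 K.
Converting, 277.06 K = 3.91°C.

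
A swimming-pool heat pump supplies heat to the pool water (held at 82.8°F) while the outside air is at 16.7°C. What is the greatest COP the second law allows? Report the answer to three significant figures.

26.2

In absolute terms T_C = 289.85 K and T_H = 301.37 K, so ΔT = 11.52 K.
For a reversible cycle, COP_Carnot = T_H/ΔT = 301.37/11.52 = 26.16.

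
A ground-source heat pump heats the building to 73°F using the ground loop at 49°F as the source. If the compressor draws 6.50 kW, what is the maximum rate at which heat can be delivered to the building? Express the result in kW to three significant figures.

144 kW

In absolute terms T_C = 282.59 K and T_H = 295.93 K, so ΔT = 13.33 K.
COP_Carnot = T_H/ΔT = 295.93/13.33 = 22.19.
Q̇_max = COP_Carnot × Ẇ = 22.19 × 6.500 kW = 144.3 kW.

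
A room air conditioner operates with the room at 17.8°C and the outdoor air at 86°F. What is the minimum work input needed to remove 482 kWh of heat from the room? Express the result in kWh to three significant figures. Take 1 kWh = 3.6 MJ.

In absolute terms T_C = 290.95 K and T_H = 303.15 K, so ΔT = 12.20 K.
The reversible limit is COP_R = T_C/ΔT = 23.85, so W_min = Q_C/COP = Q_C·ΔT/T_C.
W_min = 482.0 × 12.20/290.95 = 20.21 kWh.

20.2 kWh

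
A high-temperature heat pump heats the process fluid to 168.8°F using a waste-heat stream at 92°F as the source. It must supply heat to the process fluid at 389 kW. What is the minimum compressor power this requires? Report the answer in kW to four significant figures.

In absolute terms T_C = 306.48 K and T_H = 349.15 K, so ΔT = 42.67 K.
COP_Carnot = T_H/ΔT = 349.15/42.67 = 8.183.
Ẇ_min = Q̇/COP_Carnot = 389.0/8.183 = 47.54 kW.

47.54 kW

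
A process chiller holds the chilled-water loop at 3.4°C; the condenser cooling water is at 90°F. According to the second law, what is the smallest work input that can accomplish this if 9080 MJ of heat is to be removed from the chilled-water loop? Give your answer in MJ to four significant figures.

In absolute terms T_C = 276.55 K and T_H = 305.37 K, so ΔT = 28.82 K.
The reversible limit is COP_R = T_C/ΔT = 9.595, so W_min = Q_C/COP = Q_C·ΔT/T_C.
W_min = 9080 × 28.82/276.55 = 946.3 MJ.

946.3 MJ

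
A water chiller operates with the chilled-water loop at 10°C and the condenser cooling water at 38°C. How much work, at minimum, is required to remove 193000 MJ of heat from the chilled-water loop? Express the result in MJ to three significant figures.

In absolute terms T_C = 283.15 K and T_H = 311.15 K, so ΔT = 28.00 K.
The reversible limit is COP_R = T_C/ΔT = 10.11, so W_min = Q_C/COP = Q_C·ΔT/T_C.
W_min = 193000 × 28.00/283.15 = 19090 MJ.

19100 MJ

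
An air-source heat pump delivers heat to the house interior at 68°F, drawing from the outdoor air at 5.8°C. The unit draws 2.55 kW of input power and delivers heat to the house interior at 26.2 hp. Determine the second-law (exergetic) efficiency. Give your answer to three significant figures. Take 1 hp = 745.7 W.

Converting, Q̇_H = 26.20 hp = 19.54 kW, so COP_actual = Q̇_H/Ẇ = 19.54/2.550 = 7.662.
In absolute terms T_C = 278.95 K and T_H = 293.15 K, so ΔT = 14.20 K.
COP_Carnot = T_H/ΔT = 293.15/14.20 = 20.64.
η_II = COP_actual/COP_Carnot = 7.662/20.64 = 0.3711.

0.371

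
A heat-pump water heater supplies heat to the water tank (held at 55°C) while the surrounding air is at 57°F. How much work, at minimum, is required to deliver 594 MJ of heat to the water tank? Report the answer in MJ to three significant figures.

74.4 MJ

In absolute terms T_C = 287.04 K and T_H = 328.15 K, so ΔT = 41.11 K.
The reversible limit is COP_HP = T_H/ΔT = 7.982, so W_min = Q_H/COP = Q_H·ΔT/T_H.
W_min = 594.0 × 41.11/328.15 = 74.42 MJ.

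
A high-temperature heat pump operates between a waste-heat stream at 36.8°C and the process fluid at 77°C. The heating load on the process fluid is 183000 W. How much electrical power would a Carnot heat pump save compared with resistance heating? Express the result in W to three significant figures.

162000 W

In absolute terms T_C = 309.95 K and T_H = 350.15 K, so ΔT = 40.20 K.
COP_Carnot = T_H/ΔT = 350.15/40.20 = 8.710.
Resistance heating needs Ẇ_res = Q̇_H = 183000 W; the reversible heat pump needs only Ẇ_hp = Q̇_H/COP = 21010 W.
Saving = 183000 − 21010 = 162000 W.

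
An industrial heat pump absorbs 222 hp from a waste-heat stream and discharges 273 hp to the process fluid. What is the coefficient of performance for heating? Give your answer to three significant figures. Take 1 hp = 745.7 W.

5.35

The first law gives Q̇_H = Q̇_C + Ẇ, so the three rates are Q̇_C = 222.0, Q̇_H = 273.0, Ẇ = 51.00 hp.
COP_HP = Q̇_H/Ẇ = 273.0/51.00 = 5.353.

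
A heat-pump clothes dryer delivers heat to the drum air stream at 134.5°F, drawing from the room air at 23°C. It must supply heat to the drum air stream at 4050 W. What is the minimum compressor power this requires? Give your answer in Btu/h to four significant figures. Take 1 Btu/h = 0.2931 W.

1421 Btu/h

In absolute terms T_C = 296.15 K and T_H = 330.09 K, so ΔT = 33.94 K.
COP_Carnot = T_H/ΔT = 330.09/33.94 = 9.725.
Ẇ_min = Q̇/COP_Carnot = 4050/9.725 = 416.5 W = 1421 Btu/h.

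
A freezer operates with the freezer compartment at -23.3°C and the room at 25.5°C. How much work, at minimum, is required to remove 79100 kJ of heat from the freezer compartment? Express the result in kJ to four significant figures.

15450 kJ

In absolute terms T_C = 249.85 K and T_H = 298.65 K, so ΔT = 48.80 K.
The reversible limit is COP_R = T_C/ΔT = 5.120, so W_min = Q_C/COP = Q_C·ΔT/T_C.
W_min = 79100 × 48.80/249.85 = 15450 kJ.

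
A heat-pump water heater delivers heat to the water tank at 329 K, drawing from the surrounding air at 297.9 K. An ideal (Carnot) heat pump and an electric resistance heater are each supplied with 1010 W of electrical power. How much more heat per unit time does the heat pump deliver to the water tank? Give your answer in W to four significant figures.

9675 W

The reservoir spacing is ΔT = 329 − 297.9 = 31.10 K.
COP_Carnot = T_H/ΔT = 329.00/31.10 = 10.58.
The heat pump delivers Q̇_H = COP × Ẇ = 10680 W; the resistance heater delivers Ẇ = 1010 W.
Extra = (COP − 1)·Ẇ = 9675 W.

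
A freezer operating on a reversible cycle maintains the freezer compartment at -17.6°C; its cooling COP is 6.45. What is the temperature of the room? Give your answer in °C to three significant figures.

COP_R = T_C/(T_H − T_C) gives T_H − T_C = T_C/COP.
With T_C = 255.55 K, T_H = 255.55 × (1 + 1/6.45) = 295.17 K.
Converting, 295.17 K = 22.02°C.

22.0 °C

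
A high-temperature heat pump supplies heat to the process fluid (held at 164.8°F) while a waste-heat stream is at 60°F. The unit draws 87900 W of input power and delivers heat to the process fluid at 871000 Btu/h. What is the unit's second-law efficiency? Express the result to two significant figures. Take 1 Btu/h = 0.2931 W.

Converting, Q̇_H = 871000 Btu/h = 255300 W, so COP_actual = Q̇_H/Ẇ = 255300/87900 = 2.904.
In absolute terms T_C = 288.71 K and T_H = 346.93 K, so ΔT = 58.22 K.
COP_Carnot = T_H/ΔT = 346.93/58.22 = 5.959.
η_II = COP_actual/COP_Carnot = 2.904/5.959 = 0.4874.

0.49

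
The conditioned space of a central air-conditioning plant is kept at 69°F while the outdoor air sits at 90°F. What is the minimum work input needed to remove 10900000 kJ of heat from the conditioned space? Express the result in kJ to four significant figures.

433000 kJ

In absolute terms T_C = 293.71 K and T_H = 305.37 K, so ΔT = 11.67 K.
The reversible limit is COP_R = T_C/ΔT = 25.17, so W_min = Q_C/COP = Q_C·ΔT/T_C.
W_min = 10900000 × 11.67/293.71 = 433000 kJ.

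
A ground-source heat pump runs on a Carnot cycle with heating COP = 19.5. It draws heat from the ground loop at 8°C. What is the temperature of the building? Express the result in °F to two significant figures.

COP_HP = T_H/(T_H − T_C) rearranges to T_H = COP·T_C/(COP − 1).
With T_C = 281.15 K, T_H = 19.5 × 281.15/18.50 = 296.35 K.
Converting, 296.35 K = 73.76°F.

74 °F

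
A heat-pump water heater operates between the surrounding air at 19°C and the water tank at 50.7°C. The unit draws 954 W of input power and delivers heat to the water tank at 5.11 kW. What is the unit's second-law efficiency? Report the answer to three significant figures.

0.524

Converting, Q̇_H = 5.110 kW = 5110 W, so COP_actual = Q̇_H/Ẇ = 5110/954.0 = 5.356.
In absolute terms T_C = 292.15 K and T_H = 323.85 K, so ΔT = 31.70 K.
COP_Carnot = T_H/ΔT = 323.85/31.70 = 10.22.
η_II = COP_actual/COP_Carnot = 5.356/10.22 = 0.5243.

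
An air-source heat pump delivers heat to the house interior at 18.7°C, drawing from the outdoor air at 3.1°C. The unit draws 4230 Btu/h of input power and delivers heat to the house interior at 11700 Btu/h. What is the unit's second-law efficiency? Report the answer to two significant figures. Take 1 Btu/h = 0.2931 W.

COP_actual = Q̇_H/Ẇ = 11700/4230 = 2.766.
In absolute terms T_C = 276.25 K and T_H = 291.85 K, so ΔT = 15.60 K.
COP_Carnot = T_H/ΔT = 291.85/15.60 = 18.71.
η_II = COP_actual/COP_Carnot = 2.766/18.71 = 0.1478.

0.15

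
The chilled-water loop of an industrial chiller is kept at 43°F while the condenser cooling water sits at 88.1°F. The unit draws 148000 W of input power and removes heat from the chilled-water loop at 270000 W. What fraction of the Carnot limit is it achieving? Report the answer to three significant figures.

0.164

COP_actual = Q̇_C/Ẇ = 270000/148000 = 1.824.
In absolute terms T_C = 279.26 K and T_H = 304.32 K, so ΔT = 25.06 K.
COP_Carnot = T_C/ΔT = 279.26/25.06 = 11.15.
η_II = COP_actual/COP_Carnot = 1.824/11.15 = 0.1637.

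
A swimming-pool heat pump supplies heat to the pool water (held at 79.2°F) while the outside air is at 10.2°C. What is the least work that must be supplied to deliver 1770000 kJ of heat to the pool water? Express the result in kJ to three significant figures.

In absolute terms T_C = 283.35 K and T_H = 299.37 K, so ΔT = 16.02 K.
The reversible limit is COP_HP = T_H/ΔT = 18.68, so W_min = Q_H/COP = Q_H·ΔT/T_H.
W_min = 1770000 × 16.02/299.37 = 94730 kJ.

94700 kJ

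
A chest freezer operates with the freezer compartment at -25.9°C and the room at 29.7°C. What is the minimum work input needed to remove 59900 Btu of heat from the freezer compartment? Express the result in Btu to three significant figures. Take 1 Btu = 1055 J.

In absolute terms T_C = 247.25 K and T_H = 302.85 K, so ΔT = 55.60 K.
The reversible limit is COP_R = T_C/ΔT = 4.447, so W_min = Q_C/COP = Q_C·ΔT/T_C.
W_min = 59900 × 55.60/247.25 = 13470 Btu.

13500 Btu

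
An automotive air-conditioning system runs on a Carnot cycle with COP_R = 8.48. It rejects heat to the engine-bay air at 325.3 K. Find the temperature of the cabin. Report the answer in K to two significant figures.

290 K

For a Carnot refrigerator COP_R = T_C/(T_H − T_C), so T_C = COP·T_H/(1 + COP).
With T_H = 325.30 K, T_C = 8.48 × 325.30/9.480 = 290.99 K.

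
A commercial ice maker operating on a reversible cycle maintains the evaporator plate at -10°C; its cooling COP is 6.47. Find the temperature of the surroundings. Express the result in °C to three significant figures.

COP_R = T_C/(T_H − T_C) gives T_H − T_C = T_C/COP.
With T_C = 263.15 K, T_H = 263.15 × (1 + 1/6.47) = 303.82 K.
Converting, 303.82 K = 30.67°C.

30.7 °C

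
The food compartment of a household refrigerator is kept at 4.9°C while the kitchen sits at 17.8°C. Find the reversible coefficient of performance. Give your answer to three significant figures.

In absolute terms T_C = 278.05 K and T_H = 290.95 K, so ΔT = 12.90 K.
For a reversible cycle, COP_Carnot = T_C/ΔT = 278.05/12.90 = 21.55.

21.6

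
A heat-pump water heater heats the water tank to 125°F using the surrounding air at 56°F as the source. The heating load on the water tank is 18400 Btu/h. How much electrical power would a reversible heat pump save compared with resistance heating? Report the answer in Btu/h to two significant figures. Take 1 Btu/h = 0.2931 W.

16000 Btu/h

In absolute terms T_C = 286.48 K and T_H = 324.82 K, so ΔT = 38.33 K.
COP_Carnot = T_H/ΔT = 324.82/38.33 = 8.473.
Resistance heating needs Ẇ_res = Q̇_H = 18400 Btu/h; the reversible heat pump needs only Ẇ_hp = Q̇_H/COP = 2171 Btu/h.
Saving = 18400 − 2171 = 16230 Btu/h.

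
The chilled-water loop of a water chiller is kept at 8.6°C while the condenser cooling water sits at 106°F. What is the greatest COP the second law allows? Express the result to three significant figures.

In absolute terms T_C = 281.75 K and T_H = 314.26 K, so ΔT = 32.51 K.
For a reversible cycle, COP_Carnot = T_C/ΔT = 281.75/32.51 = 8.666.

8.67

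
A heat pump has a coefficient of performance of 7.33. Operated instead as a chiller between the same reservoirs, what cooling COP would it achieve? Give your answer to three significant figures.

Since Q_H = Q_C + W for any cycle, COP_R = Q_C/W = Q_H/W − 1.
COP_R = 7.33 − 1 = 6.33.

6.33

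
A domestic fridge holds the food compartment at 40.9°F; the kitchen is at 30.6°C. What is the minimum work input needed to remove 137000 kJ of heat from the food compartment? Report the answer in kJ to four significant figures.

12640 kJ

In absolute terms T_C = 278.09 K and T_H = 303.75 K, so ΔT = 25.66 K.
The reversible limit is COP_R = T_C/ΔT = 10.84, so W_min = Q_C/COP = Q_C·ΔT/T_C.
W_min = 137000 × 25.66/278.09 = 12640 kJ.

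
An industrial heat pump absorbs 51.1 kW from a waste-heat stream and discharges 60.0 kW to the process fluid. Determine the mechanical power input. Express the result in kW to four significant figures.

8.900 kW

For a cyclic device the first law requires Q̇_H = Q̇_C + Ẇ.
Ẇ = Q̇_H − Q̇_C = 8.900 kW.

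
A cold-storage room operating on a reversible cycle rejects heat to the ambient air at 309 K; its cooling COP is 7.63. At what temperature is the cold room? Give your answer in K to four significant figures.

For a Carnot refrigerator COP_R = T_C/(T_H − T_C), so T_C = COP·T_H/(1 + COP).
With T_H = 309.00 K, T_C = 7.63 × 309.00/8.630 = 273.19 K.

273.2 K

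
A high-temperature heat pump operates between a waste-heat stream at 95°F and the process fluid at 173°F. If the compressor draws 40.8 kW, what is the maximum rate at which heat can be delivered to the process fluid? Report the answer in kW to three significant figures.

In absolute terms T_C = 308.15 K and T_H = 351.48 K, so ΔT = 43.33 K.
COP_Carnot = T_H/ΔT = 351.48/43.33 = 8.111.
Q̇_max = COP_Carnot × Ẇ = 8.111 × 40.80 kW = 330.9 kW.

331 kW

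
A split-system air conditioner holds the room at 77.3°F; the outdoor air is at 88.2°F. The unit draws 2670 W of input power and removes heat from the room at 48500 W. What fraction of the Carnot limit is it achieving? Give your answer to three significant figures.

0.369

COP_actual = Q̇_C/Ẇ = 48500/2670 = 18.16.
In absolute terms T_C = 298.32 K and T_H = 304.37 K, so ΔT = 6.056 K.
COP_Carnot = T_C/ΔT = 298.32/6.056 = 49.26.
η_II = COP_actual/COP_Carnot = 18.16/49.26 = 0.3687.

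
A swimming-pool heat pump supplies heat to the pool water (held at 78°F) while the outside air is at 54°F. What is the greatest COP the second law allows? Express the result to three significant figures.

22.4

In absolute terms T_C = 285.37 K and T_H = 298.71 K, so ΔT = 13.33 K.
For a reversible cycle, COP_Carnot = T_H/ΔT = 298.71/13.33 = 22.40.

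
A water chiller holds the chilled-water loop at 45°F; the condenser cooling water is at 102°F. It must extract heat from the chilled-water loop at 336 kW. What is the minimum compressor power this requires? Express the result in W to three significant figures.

In absolute terms T_C = 280.37 K and T_H = 312.04 K, so ΔT = 31.67 K.
COP_Carnot = T_C/ΔT = 280.37/31.67 = 8.854.
Ẇ_min = Q̇/COP_Carnot = 336.0/8.854 = 37.95 kW = 37950 W.

37900 W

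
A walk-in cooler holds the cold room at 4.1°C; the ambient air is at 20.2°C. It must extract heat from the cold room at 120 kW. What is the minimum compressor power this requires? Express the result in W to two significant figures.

7000 W

In absolute terms T_C = 277.25 K and T_H = 293.35 K, so ΔT = 16.10 K.
COP_Carnot = T_C/ΔT = 277.25/16.10 = 17.22.
Ẇ_min = Q̇/COP_Carnot = 120.0/17.22 = 6.968 kW = 6968 W.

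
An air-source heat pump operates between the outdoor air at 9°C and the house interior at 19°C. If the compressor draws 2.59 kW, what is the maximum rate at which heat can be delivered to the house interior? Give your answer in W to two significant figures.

76000 W

In absolute terms T_C = 282.15 K and T_H = 292.15 K, so ΔT = 10.00 K.
COP_Carnot = T_H/ΔT = 292.15/10.00 = 29.22.
Q̇_max = COP_Carnot × Ẇ = 29.22 × 2.590 kW = 75.67 kW = 75670 W.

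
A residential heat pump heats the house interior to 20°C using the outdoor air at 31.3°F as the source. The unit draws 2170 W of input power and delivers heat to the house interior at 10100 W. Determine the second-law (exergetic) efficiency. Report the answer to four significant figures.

0.3237

COP_actual = Q̇_H/Ẇ = 10100/2170 = 4.654.
In absolute terms T_C = 272.76 K and T_H = 293.15 K, so ΔT = 20.39 K.
COP_Carnot = T_H/ΔT = 293.15/20.39 = 14.38.
η_II = COP_actual/COP_Carnot = 4.654/14.38 = 0.3237.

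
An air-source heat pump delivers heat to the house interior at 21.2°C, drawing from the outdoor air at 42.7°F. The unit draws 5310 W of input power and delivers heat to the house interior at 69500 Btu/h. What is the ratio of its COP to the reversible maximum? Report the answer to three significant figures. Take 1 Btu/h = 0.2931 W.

0.199

Converting, Q̇_H = 69500 Btu/h = 20370 W, so COP_actual = Q̇_H/Ẇ = 20370/5310 = 3.836.
In absolute terms T_C = 279.09 K and T_H = 294.35 K, so ΔT = 15.26 K.
COP_Carnot = T_H/ΔT = 294.35/15.26 = 19.29.
η_II = COP_actual/COP_Carnot = 3.836/19.29 = 0.1988.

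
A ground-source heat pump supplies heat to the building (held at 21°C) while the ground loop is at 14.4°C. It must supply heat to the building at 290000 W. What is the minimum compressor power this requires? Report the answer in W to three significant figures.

In absolute terms T_C = 287.55 K and T_H = 294.15 K, so ΔT = 6.600 K.
COP_Carnot = T_H/ΔT = 294.15/6.600 = 44.57.
Ẇ_min = Q̇/COP_Carnot = 290000/44.57 = 6507 W.

6510 W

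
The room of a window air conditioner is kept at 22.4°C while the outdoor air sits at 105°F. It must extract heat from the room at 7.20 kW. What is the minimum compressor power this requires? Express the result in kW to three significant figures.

0.442 kW

In absolute terms T_C = 295.55 K and T_H = 313.71 K, so ΔT = 18.16 K.
COP_Carnot = T_C/ΔT = 295.55/18.16 = 16.28.
Ẇ_min = Q̇/COP_Carnot = 7.200/16.28 = 0.4423 kW.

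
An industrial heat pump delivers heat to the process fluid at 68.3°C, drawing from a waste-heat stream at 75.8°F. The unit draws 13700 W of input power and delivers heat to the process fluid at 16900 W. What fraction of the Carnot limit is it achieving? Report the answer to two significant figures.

0.16

COP_actual = Q̇_H/Ẇ = 16900/13700 = 1.234.
In absolute terms T_C = 297.48 K and T_H = 341.45 K, so ΔT = 43.97 K.
COP_Carnot = T_H/ΔT = 341.45/43.97 = 7.766.
η_II = COP_actual/COP_Carnot = 1.234/7.766 = 0.1588.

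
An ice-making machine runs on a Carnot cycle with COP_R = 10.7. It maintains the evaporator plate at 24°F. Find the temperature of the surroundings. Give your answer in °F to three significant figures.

COP_R = T_C/(T_H − T_C) gives T_H − T_C = T_C/COP.
With T_C = 268.71 K, T_H = 268.71 × (1 + 1/10.7) = 293.82 K.
Converting, 293.82 K = 69.20°F.

69.2 °F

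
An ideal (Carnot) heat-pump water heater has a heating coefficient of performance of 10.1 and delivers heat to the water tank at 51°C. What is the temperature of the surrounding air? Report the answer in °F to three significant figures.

COP_HP = T_H/(T_H − T_C) gives T_H − T_C = T_H/COP.
With T_H = 324.15 K, T_C = 324.15 × (1 − 1/10.1) = 292.06 K.
Converting, 292.06 K = 66.03°F.

66.0 °F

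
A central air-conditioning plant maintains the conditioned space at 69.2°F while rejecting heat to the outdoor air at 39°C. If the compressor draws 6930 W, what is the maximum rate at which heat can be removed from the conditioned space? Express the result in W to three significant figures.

111000 W

In absolute terms T_C = 293.82 K and T_H = 312.15 K, so ΔT = 18.33 K.
COP_Carnot = T_C/ΔT = 293.82/18.33 = 16.03.
Q̇_max = COP_Carnot × Ẇ = 16.03 × 6930 W = 111100 W.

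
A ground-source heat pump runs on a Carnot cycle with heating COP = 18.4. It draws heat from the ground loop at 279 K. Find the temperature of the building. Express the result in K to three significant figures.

COP_HP = T_H/(T_H − T_C) rearranges to T_H = COP·T_C/(COP − 1).
With T_C = 279.00 K, T_H = 18.4 × 279.00/17.40 = 295.03 K.

295 K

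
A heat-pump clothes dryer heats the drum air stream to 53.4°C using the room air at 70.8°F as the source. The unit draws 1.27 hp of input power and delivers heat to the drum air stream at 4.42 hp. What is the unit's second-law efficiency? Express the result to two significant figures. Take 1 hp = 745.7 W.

0.34

COP_actual = Q̇_H/Ẇ = 4.420/1.270 = 3.480.
In absolute terms T_C = 294.71 K and T_H = 326.55 K, so ΔT = 31.84 K.
COP_Carnot = T_H/ΔT = 326.55/31.84 = 10.25.
η_II = COP_actual/COP_Carnot = 3.480/10.25 = 0.3394.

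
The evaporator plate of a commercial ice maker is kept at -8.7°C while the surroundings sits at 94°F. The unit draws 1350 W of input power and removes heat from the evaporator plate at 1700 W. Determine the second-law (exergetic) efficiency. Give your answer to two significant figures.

COP_actual = Q̇_C/Ẇ = 1700/1350 = 1.259.
In absolute terms T_C = 264.45 K and T_H = 307.59 K, so ΔT = 43.14 K.
COP_Carnot = T_C/ΔT = 264.45/43.14 = 6.129.
η_II = COP_actual/COP_Carnot = 1.259/6.129 = 0.2054.

0.21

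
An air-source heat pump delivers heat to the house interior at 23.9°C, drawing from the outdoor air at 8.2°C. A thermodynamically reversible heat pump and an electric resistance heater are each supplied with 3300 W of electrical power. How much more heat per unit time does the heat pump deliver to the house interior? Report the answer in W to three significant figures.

In absolute terms T_C = 281.35 K and T_H = 297.05 K, so ΔT = 15.70 K.
COP_Carnot = T_H/ΔT = 297.05/15.70 = 18.92.
The heat pump delivers Q̇_H = COP × Ẇ = 62440 W; the resistance heater delivers Ẇ = 3300 W.
Extra = (COP − 1)·Ẇ = 59140 W.

59100 W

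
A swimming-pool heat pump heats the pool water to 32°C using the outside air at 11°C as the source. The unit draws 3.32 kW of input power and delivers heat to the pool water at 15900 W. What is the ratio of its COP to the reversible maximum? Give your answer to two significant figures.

Converting, Q̇_H = 15900 W = 15.90 kW, so COP_actual = Q̇_H/Ẇ = 15.90/3.320 = 4.789.
In absolute terms T_C = 284.15 K and T_H = 305.15 K, so ΔT = 21.00 K.
COP_Carnot = T_H/ΔT = 305.15/21.00 = 14.53.
η_II = COP_actual/COP_Carnot = 4.789/14.53 = 0.3296.

0.33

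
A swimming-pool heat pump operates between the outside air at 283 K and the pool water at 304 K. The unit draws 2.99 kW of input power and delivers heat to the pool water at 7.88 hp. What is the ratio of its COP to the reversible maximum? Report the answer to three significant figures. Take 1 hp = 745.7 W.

0.136

Converting, Q̇_H = 7.880 hp = 5.876 kW, so COP_actual = Q̇_H/Ẇ = 5.876/2.990 = 1.965.
The reservoir spacing is ΔT = 304 − 283 = 21.00 K.
COP_Carnot = T_H/ΔT = 304.00/21.00 = 14.48.
η_II = COP_actual/COP_Carnot = 1.965/14.48 = 0.1358.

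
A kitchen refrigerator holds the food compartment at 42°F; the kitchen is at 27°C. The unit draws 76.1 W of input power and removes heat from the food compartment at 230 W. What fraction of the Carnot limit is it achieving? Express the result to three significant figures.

0.233

COP_actual = Q̇_C/Ẇ = 230.0/76.10 = 3.022.
In absolute terms T_C = 278.71 K and T_H = 300.15 K, so ΔT = 21.44 K.
COP_Carnot = T_C/ΔT = 278.71/21.44 = 13.00.
η_II = COP_actual/COP_Carnot = 3.022/13.00 = 0.2325.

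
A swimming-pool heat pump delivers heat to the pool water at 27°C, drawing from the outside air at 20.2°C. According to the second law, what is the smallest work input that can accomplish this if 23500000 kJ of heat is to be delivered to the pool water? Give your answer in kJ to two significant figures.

In absolute terms T_C = 293.35 K and T_H = 300.15 K, so ΔT = 6.800 K.
The reversible limit is COP_HP = T_H/ΔT = 44.14, so W_min = Q_H/COP = Q_H·ΔT/T_H.
W_min = 23500000 × 6.800/300.15 = 532400 kJ.

530000 kJ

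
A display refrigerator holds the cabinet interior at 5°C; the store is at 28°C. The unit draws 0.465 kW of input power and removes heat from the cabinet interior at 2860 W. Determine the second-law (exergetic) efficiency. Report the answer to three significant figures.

0.509

Converting, Q̇_C = 2860 W = 2.860 kW, so COP_actual = Q̇_C/Ẇ = 2.860/0.4650 = 6.151.
In absolute terms T_C = 278.15 K and T_H = 301.15 K, so ΔT = 23.00 K.
COP_Carnot = T_C/ΔT = 278.15/23.00 = 12.09.
η_II = COP_actual/COP_Carnot = 6.151/12.09 = 0.5086.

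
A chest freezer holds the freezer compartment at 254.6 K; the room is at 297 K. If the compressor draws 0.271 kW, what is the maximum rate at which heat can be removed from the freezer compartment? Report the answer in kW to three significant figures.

1.63 kW

The reservoir spacing is ΔT = 297 − 254.6 = 42.40 K.
COP_Carnot = T_C/ΔT = 254.60/42.40 = 6.005.
Q̇_max = COP_Carnot × Ẇ = 6.005 × 0.2710 kW = 1.627 kW.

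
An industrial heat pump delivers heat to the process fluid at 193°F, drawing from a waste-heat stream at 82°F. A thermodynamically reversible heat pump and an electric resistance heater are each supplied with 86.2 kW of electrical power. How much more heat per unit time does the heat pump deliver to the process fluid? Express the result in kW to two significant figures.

420 kW

In absolute terms T_C = 300.93 K and T_H = 362.59 K, so ΔT = 61.67 K.
COP_Carnot = T_H/ΔT = 362.59/61.67 = 5.880.
The heat pump delivers Q̇_H = COP × Ẇ = 506.8 kW; the resistance heater delivers Ẇ = 86.20 kW.
Extra = (COP − 1)·Ẇ = 420.6 kW.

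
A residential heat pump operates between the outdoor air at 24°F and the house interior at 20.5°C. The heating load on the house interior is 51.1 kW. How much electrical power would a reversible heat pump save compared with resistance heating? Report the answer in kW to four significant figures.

In absolute terms T_C = 268.71 K and T_H = 293.65 K, so ΔT = 24.94 K.
COP_Carnot = T_H/ΔT = 293.65/24.94 = 11.77.
Resistance heating needs Ẇ_res = Q̇_H = 51.10 kW; the reversible heat pump needs only Ẇ_hp = Q̇_H/COP = 4.341 kW.
Saving = 51.10 − 4.341 = 46.76 kW.

46.76 kW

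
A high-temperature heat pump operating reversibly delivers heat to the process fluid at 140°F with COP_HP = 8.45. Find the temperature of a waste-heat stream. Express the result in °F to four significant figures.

69.03 °F

COP_HP = T_H/(T_H − T_C) gives T_H − T_C = T_H/COP.
With T_H = 333.15 K, T_C = 333.15 × (1 − 1/8.45) = 293.72 K.
Converting, 293.72 K = 69.03°F.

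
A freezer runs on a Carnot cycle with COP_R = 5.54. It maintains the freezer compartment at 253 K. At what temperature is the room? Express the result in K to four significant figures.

298.7 K

COP_R = T_C/(T_H − T_C) gives T_H − T_C = T_C/COP.
With T_C = 253.00 K, T_H = 253.00 × (1 + 1/5.54) = 298.67 K.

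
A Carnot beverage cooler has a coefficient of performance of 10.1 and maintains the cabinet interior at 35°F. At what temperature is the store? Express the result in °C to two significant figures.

29 °C

COP_R = T_C/(T_H − T_C) gives T_H − T_C = T_C/COP.
With T_C = 274.82 K, T_H = 274.82 × (1 + 1/10.1) = 302.03 K.
Converting, 302.03 K = 28.88°C.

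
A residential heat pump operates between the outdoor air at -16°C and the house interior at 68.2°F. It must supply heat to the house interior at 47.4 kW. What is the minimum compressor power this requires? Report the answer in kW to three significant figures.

In absolute terms T_C = 257.15 K and T_H = 293.26 K, so ΔT = 36.11 K.
COP_Carnot = T_H/ΔT = 293.26/36.11 = 8.121.
Ẇ_min = Q̇/COP_Carnot = 47.40/8.121 = 5.837 kW.

5.84 kW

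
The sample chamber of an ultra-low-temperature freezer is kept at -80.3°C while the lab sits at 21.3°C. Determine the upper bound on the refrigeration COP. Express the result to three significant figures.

1.90

In absolute terms T_C = 192.85 K and T_H = 294.45 K, so ΔT = 101.6 K.
For a reversible cycle, COP_Carnot = T_C/ΔT = 192.85/101.6 = 1.898.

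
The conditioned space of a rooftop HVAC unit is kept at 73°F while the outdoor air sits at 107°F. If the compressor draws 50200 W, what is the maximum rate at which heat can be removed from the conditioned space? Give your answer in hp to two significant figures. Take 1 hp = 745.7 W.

In absolute terms T_C = 295.93 K and T_H = 314.82 K, so ΔT = 18.89 K.
COP_Carnot = T_C/ΔT = 295.93/18.89 = 15.67.
Q̇_max = COP_Carnot × Ẇ = 15.67 × 50200 W = 786500 W = 1055 hp.

1100 hp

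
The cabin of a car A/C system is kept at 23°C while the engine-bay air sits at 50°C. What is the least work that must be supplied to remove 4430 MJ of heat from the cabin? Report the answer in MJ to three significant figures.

404 MJ

In absolute terms T_C = 296.15 K and T_H = 323.15 K, so ΔT = 27.00 K.
The reversible limit is COP_R = T_C/ΔT = 10.97, so W_min = Q_C/COP = Q_C·ΔT/T_C.
W_min = 4430 × 27.00/296.15 = 403.9 MJ.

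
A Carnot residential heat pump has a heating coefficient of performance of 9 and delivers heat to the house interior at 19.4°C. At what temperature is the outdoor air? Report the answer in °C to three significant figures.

COP_HP = T_H/(T_H − T_C) gives T_H − T_C = T_H/COP.
With T_H = 292.55 K, T_C = 292.55 × (1 − 1/9) = 260.04 K.
Converting, 260.04 K = -13.11°C.

-13.1 °C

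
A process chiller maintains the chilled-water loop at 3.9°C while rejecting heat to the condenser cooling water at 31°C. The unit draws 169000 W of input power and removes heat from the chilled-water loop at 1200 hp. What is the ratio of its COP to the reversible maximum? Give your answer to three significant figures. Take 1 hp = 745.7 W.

Converting, Q̇_C = 1200 hp = 894800 W, so COP_actual = Q̇_C/Ẇ = 894800/169000 = 5.295.
In absolute terms T_C = 277.05 K and T_H = 304.15 K, so ΔT = 27.10 K.
COP_Carnot = T_C/ΔT = 277.05/27.10 = 10.22.
η_II = COP_actual/COP_Carnot = 5.295/10.22 = 0.5179.

0.518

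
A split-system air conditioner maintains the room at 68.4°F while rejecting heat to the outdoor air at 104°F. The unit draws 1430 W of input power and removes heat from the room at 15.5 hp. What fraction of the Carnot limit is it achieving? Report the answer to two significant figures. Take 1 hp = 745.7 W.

Converting, Q̇_C = 15.50 hp = 11560 W, so COP_actual = Q̇_C/Ẇ = 11560/1430 = 8.083.
In absolute terms T_C = 293.37 K and T_H = 313.15 K, so ΔT = 19.78 K.
COP_Carnot = T_C/ΔT = 293.37/19.78 = 14.83.
η_II = COP_actual/COP_Carnot = 8.083/14.83 = 0.5449.

0.54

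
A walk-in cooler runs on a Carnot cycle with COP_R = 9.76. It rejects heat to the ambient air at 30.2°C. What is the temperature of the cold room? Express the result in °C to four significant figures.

2.008 °C

For a Carnot refrigerator COP_R = T_C/(T_H − T_C), so T_C = COP·T_H/(1 + COP).
With T_H = 303.35 K, T_C = 9.76 × 303.35/10.76 = 275.16 K.
Converting, 275.16 K = 2.01°C.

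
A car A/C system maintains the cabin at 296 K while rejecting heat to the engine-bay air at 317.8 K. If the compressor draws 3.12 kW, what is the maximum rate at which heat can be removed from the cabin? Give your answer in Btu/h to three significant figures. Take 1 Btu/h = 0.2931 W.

145000 Btu/h

The reservoir spacing is ΔT = 317.8 − 296 = 21.80 K.
COP_Carnot = T_C/ΔT = 296.00/21.80 = 13.58.
Q̇_max = COP_Carnot × Ẇ = 13.58 × 3.120 kW = 42.36 kW = 144500 Btu/h.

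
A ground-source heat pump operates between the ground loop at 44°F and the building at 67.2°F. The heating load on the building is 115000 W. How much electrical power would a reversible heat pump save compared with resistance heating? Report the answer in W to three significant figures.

In absolute terms T_C = 279.82 K and T_H = 292.71 K, so ΔT = 12.89 K.
COP_Carnot = T_H/ΔT = 292.71/12.89 = 22.71.
Resistance heating needs Ẇ_res = Q̇_H = 115000 W; the reversible heat pump needs only Ẇ_hp = Q̇_H/COP = 5064 W.
Saving = 115000 − 5064 = 109900 W.

110000 W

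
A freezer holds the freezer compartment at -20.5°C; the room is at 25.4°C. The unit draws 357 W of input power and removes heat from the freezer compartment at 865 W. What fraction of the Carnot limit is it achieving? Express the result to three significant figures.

0.440

COP_actual = Q̇_C/Ẇ = 865.0/357.0 = 2.423.
In absolute terms T_C = 252.65 K and T_H = 298.55 K, so ΔT = 45.90 K.
COP_Carnot = T_C/ΔT = 252.65/45.90 = 5.504.
η_II = COP_actual/COP_Carnot = 2.423/5.504 = 0.4402.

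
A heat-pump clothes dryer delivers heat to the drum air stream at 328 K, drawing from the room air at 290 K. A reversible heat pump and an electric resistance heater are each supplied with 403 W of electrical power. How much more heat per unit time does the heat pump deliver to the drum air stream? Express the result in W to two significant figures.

3100 W

The reservoir spacing is ΔT = 328 − 290 = 38.00 K.
COP_Carnot = T_H/ΔT = 328.00/38.00 = 8.632.
The heat pump delivers Q̇_H = COP × Ẇ = 3479 W; the resistance heater delivers Ẇ = 403.0 W.
Extra = (COP − 1)·Ẇ = 3076 W.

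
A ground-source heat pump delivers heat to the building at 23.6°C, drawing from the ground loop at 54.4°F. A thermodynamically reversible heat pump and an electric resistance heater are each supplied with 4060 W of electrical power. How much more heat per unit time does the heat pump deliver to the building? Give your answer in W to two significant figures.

In absolute terms T_C = 285.59 K and T_H = 296.75 K, so ΔT = 11.16 K.
COP_Carnot = T_H/ΔT = 296.75/11.16 = 26.60.
The heat pump delivers Q̇_H = COP × Ẇ = 108000 W; the resistance heater delivers Ẇ = 4060 W.
Extra = (COP − 1)·Ẇ = 103900 W.

100000 W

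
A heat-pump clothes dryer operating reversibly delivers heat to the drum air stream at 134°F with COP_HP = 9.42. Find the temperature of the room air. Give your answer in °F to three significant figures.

COP_HP = T_H/(T_H − T_C) gives T_H − T_C = T_H/COP.
With T_H = 329.82 K, T_C = 329.82 × (1 − 1/9.42) = 294.80 K.
Converting, 294.80 K = 70.98°F.

71.0 °F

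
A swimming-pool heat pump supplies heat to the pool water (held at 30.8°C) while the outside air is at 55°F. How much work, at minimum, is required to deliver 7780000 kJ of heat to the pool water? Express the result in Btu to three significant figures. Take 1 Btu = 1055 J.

In absolute terms T_C = 285.93 K and T_H = 303.95 K, so ΔT = 18.02 K.
The reversible limit is COP_HP = T_H/ΔT = 16.87, so W_min = Q_H/COP = Q_H·ΔT/T_H.
W_min = 7780000 × 18.02/303.95 = 461300 kJ = 437300 Btu.

437000 Btu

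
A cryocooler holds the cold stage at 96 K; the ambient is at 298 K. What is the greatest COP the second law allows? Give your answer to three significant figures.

0.475

The reservoir spacing is ΔT = 298 − 96 = 202.0 K.
For a reversible cycle, COP_Carnot = T_C/ΔT = 96.00/202.0 = 0.4752.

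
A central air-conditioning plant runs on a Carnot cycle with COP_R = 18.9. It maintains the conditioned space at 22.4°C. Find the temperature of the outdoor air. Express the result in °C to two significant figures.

COP_R = T_C/(T_H − T_C) gives T_H − T_C = T_C/COP.
With T_C = 295.55 K, T_H = 295.55 × (1 + 1/18.9) = 311.19 K.
Converting, 311.19 K = 38.04°C.

38 °C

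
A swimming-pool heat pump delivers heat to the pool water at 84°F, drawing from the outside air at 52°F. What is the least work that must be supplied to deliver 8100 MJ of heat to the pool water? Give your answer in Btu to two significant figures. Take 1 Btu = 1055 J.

450000 Btu

In absolute terms T_C = 284.26 K and T_H = 302.04 K, so ΔT = 17.78 K.
The reversible limit is COP_HP = T_H/ΔT = 16.99, so W_min = Q_H/COP = Q_H·ΔT/T_H.
W_min = 8100 × 17.78/302.04 = 476.8 MJ = 451900 Btu.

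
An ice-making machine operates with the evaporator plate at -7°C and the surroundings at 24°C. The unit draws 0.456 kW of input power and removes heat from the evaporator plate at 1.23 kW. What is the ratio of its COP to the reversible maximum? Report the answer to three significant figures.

0.314

COP_actual = Q̇_C/Ẇ = 1.230/0.4560 = 2.697.
In absolute terms T_C = 266.15 K and T_H = 297.15 K, so ΔT = 31.00 K.
COP_Carnot = T_C/ΔT = 266.15/31.00 = 8.585.
η_II = COP_actual/COP_Carnot = 2.697/8.585 = 0.3142.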